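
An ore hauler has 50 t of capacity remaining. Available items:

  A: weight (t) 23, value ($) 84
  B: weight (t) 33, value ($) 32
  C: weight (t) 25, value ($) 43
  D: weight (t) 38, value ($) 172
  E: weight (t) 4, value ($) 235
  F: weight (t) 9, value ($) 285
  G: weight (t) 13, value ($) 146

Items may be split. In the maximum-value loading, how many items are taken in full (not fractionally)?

Ratios (sorted): E 58.75, F 31.67, G 11.23, D 4.53, A 3.65, C 1.72, B 0.97
take E (4 @ 235); take F (9 @ 285); take G (13 @ 146); take 24/38 of D → 108.63. Capacity used 50/50.
3 item(s) taken whole; one partial (take 24/38 of D).

3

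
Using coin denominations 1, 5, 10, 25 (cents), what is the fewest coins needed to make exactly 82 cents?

6

82 = 3×25 + 1×5 + 2×1
Total coins = 3 + 1 + 2 = 6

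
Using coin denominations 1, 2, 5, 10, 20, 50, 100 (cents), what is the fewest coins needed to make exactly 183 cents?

183 − 1×100→83 − 1×50→33 − 1×20→13 − 1×10→3 − 1×2→1 − 1×1→0
Total coins = 1 + 1 + 1 + 1 + 1 + 1 = 6

6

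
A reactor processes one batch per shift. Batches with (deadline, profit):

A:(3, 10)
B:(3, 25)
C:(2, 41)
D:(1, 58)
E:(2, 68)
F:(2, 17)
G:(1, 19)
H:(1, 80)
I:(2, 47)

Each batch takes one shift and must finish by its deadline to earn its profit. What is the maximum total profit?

Sort by profit descending; place each in the latest free slot ≤ its deadline.
Profit order: H=80 E=68 D=58 I=47 C=41 B=25 G=19 F=17 A=10
Assign: H→slot 1, E→slot 2, D skipped, I skipped, C skipped, B→slot 3, G skipped, F skipped, A skipped.
Slots: [1:H] [2:E] [3:B]
Profit = 80 + 68 + 25 = 173

173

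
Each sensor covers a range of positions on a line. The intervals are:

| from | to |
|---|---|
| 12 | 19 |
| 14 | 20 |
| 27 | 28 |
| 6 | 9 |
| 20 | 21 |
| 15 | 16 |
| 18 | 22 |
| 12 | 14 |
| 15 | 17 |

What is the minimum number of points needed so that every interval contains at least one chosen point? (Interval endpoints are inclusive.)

5

Process intervals by earliest right end; each time one isn't hit yet, stab at its right endpoint.
Sorted: [6,9] [12,14] [15,16] [15,17] [12,19] [14,20] [20,21] [18,22] [27,28]
{[6,9]} hit by 9; {[12,14]} hit by 14; {[15,16],[15,17],[12,19],[14,20]} hit by 16; {[20,21],[18,22]} hit by 21; {[27,28]} hit by 28.
Points: 9, 14, 16, 21, 28 (5 total).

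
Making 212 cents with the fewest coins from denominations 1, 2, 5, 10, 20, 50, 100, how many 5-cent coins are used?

0

212 − 2×100→12 − 1×10→2 − 1×2→0
Count of 5: 0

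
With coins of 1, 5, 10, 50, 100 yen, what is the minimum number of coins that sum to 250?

3

250 = 2×100 + 1×50
Total coins = 2 + 1 = 3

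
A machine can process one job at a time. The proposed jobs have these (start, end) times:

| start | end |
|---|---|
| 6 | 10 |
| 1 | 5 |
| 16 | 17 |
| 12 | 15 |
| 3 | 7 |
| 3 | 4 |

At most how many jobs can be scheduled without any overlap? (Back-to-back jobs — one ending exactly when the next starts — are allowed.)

Sorted by end: (3,4)  (1,5)  (3,7)  (6,10)  (12,15)  (16,17)
take (3,4); take (6,10); take (12,15); take (16,17).
Selected 4 jobs.

4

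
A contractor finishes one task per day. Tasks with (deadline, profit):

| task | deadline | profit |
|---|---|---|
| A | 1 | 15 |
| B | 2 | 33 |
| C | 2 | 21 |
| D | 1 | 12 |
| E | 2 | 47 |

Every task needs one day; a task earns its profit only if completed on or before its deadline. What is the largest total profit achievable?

80

Sort by profit descending; place each in the latest free slot ≤ its deadline.
Profit order: E=47 B=33 C=21 A=15 D=12
Assign: E→slot 2, B→slot 1, C skipped, A skipped, D skipped.
Slots: [1:B] [2:E]
Profit = 33 + 47 = 80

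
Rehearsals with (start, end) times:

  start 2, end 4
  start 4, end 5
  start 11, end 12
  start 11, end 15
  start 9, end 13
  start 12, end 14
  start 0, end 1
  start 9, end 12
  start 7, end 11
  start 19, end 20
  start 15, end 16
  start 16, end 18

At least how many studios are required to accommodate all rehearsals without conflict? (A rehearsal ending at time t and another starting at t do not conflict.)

The answer is the maximum number of intervals overlapping at any instant.
starts: [0, 2, 4, 7, 9, 9, 11, 11, 12, 15, 16, 19]
ends:   [1, 4, 5, 11, 12, 12, 13, 14, 15, 16, 18, 20]
s0→1 e1→0 s2→1 e4→0 s4→1 e5→0 s7→1 s9→2 s9→3 e11→2 s11→3 s11→4  — peak 4.

4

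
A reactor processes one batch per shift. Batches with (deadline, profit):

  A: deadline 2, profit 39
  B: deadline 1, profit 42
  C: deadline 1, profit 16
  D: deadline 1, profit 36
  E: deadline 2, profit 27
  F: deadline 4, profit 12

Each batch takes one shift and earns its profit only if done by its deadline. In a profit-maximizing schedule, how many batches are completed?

By profit: B(d1,42), A(d2,39), D(d1,36), E(d2,27), C(d1,16), F(d4,12)
B→slot 1; A→slot 2; D skipped; E skipped; C skipped; F→slot 4.
3 of 6 scheduled.

3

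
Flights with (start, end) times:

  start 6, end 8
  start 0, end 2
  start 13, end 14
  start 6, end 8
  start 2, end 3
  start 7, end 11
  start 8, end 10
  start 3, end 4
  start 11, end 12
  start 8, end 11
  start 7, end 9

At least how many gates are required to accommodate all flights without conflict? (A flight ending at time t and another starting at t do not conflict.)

starts: [0, 2, 3, 6, 6, 7, 7, 8, 8, 11, 13]
ends:   [2, 3, 4, 8, 8, 9, 10, 11, 11, 12, 14]
s0→1 e2→0 s2→1 e3→0 s3→1 e4→0 s6→1 s6→2 s7→3 s7→4  — peak 4.

4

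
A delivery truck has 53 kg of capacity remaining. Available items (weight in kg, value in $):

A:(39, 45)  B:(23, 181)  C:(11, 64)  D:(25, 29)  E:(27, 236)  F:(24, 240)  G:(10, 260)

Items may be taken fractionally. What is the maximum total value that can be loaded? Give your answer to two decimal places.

Order: G (260/10=26.00) > F (240/24=10.00) > E (236/27=8.74) > B (181/23=7.87) > C (64/11=5.82) > D (29/25=1.16) > A (45/39=1.15)
Fill: take G (10 @ 260) → take F (24 @ 240) → take 19/27 of E → 166.07; 53/53 used.
Total value = 666.07

666.07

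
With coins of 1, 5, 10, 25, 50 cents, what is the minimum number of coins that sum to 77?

4

Use the largest denomination that fits, subtract, and repeat.
77 = 1×50 + 1×25 + 2×1
Total coins = 1 + 1 + 2 = 4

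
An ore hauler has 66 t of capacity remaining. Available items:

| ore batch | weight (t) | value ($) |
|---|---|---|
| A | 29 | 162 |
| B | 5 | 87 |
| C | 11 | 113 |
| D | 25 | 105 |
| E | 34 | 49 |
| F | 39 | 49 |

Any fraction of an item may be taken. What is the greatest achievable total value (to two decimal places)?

450.20

Greedy by value/weight ratio, highest first.
Order: B (87/5=17.40) > C (113/11=10.27) > A (162/29=5.59) > D (105/25=4.20) > E (49/34=1.44) > F (49/39=1.26)
Fill: take B (5 @ 87) → take C (11 @ 113) → take A (29 @ 162) → take 21/25 of D → 88.20; 66/66 used.
Total value = 450.20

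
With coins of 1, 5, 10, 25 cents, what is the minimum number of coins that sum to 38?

5

Use the largest denomination that fits, subtract, and repeat.
38 − 1×25→13 − 1×10→3 − 3×1→0
Total coins = 1 + 1 + 3 = 5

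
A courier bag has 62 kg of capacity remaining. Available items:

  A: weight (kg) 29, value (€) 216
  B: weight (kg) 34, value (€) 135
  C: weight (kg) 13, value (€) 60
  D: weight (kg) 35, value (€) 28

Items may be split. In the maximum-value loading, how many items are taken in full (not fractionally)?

Greedy by value/weight ratio, highest first.
Order: A (216/29=7.45) > C (60/13=4.62) > B (135/34=3.97) > D (28/35=0.80)
Fill: take A (29 @ 216) → take C (13 @ 60) → take 20/34 of B → 79.41; 62/62 used.
2 item(s) taken whole; one partial (take 20/34 of B).

2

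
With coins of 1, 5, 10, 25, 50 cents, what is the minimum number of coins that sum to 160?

160 = 3×50 + 1×10
Total coins = 3 + 1 = 4

4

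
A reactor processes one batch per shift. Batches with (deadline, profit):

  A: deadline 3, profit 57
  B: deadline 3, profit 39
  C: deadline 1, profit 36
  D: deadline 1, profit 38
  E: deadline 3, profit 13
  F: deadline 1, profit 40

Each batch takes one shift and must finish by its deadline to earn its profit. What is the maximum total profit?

Take jobs in profit order; each goes to the latest open slot no later than its deadline.
By profit: A(d3,57), F(d1,40), B(d3,39), D(d1,38), C(d1,36), E(d3,13)
A→slot 3; F→slot 1; B→slot 2; D skipped; C skipped; E skipped.
Profit = 40 + 39 + 57 = 136

136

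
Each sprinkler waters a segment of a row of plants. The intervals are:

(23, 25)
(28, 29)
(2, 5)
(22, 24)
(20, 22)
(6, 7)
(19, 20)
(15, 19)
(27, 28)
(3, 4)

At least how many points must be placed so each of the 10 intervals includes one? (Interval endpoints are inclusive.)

Process intervals by earliest right end; each time one isn't hit yet, stab at its right endpoint.
Sorted: [3,4] [2,5] [6,7] [15,19] [19,20] [20,22] [22,24] [23,25] [27,28] [28,29]
{[3,4],[2,5]} hit by 4; {[6,7]} hit by 7; {[15,19],[19,20]} hit by 19; {[20,22],[22,24]} hit by 22; {[23,25]} hit by 25; {[27,28],[28,29]} hit by 28.
Points: 4, 7, 19, 22, 25, 28 (6 total).

6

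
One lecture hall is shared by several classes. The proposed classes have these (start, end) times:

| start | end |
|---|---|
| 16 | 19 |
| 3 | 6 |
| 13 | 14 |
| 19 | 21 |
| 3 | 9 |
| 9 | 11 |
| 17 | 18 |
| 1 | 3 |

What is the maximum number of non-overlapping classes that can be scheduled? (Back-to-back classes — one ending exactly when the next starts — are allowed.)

Sort by end time and greedily take each interval whose start is ≥ the last chosen end.
Sorted by end: (1,3)  (3,6)  (3,9)  (9,11)  (13,14)  (17,18)  (16,19)  (19,21)
take (1,3); take (3,6); take (9,11); take (13,14); take (17,18); take (19,21).
Selected 6 classes.

6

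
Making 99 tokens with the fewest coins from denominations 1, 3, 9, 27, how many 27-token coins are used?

Use the largest denomination that fits, subtract, and repeat.
99 − 3×27→18 − 2×9→0
Count of 27: 3

3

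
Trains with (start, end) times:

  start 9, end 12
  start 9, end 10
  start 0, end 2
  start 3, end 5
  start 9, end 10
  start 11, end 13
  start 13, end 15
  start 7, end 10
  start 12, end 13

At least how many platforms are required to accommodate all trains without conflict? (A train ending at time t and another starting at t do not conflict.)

4

The answer is the maximum number of intervals overlapping at any instant.
Events (time:±→running): 0:+→1 2:-→0 3:+→1 5:-→0 7:+→1 9:+→2 9:+→3 9:+→4 … peak 4.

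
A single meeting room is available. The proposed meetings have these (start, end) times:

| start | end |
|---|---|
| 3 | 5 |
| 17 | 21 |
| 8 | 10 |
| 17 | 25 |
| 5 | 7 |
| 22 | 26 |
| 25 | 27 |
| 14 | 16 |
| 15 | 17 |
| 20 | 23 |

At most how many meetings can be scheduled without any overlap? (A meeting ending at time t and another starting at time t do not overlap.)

Sort by end time and greedily take each interval whose start is ≥ the last chosen end.
Sorted by end: (3,5)  (5,7)  (8,10)  (14,16)  (15,17)  (17,21)  (20,23)  (17,25)  (22,26)  (25,27)
take (3,5); take (5,7); take (8,10); take (14,16); take (17,21); take (22,26).
Selected 6 meetings.

6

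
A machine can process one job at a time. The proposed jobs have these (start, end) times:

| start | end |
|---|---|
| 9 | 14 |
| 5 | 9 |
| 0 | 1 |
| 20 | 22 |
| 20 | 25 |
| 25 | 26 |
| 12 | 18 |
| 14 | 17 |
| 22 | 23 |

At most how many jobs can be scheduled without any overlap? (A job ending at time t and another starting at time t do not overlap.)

7

Sorted by end: (0,1)  (5,9)  (9,14)  (14,17)  (12,18)  (20,22)  (22,23)  (20,25)  (25,26)
take (0,1); take (5,9); take (9,14); take (14,17); take (20,22); take (22,23); skip (20,25); take (25,26).
Selected 7 jobs.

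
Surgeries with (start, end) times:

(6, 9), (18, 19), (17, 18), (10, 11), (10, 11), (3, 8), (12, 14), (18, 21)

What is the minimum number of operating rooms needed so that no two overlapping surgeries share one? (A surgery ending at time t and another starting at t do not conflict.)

2

The answer is the maximum number of intervals overlapping at any instant.
starts: [3, 6, 10, 10, 12, 17, 18, 18]
ends:   [8, 9, 11, 11, 14, 18, 19, 21]
s3→1 s6→2  — peak 2.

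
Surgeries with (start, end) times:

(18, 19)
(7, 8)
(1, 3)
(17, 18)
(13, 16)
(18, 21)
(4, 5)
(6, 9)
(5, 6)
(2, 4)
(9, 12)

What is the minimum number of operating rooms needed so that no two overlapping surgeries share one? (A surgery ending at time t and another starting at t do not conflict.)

2

Count concurrent intervals with a sweep; the peak is the room count.
starts: [1, 2, 4, 5, 6, 7, 9, 13, 17, 18, 18]
ends:   [3, 4, 5, 6, 8, 9, 12, 16, 18, 19, 21]
s1→1 s2→2  — peak 2.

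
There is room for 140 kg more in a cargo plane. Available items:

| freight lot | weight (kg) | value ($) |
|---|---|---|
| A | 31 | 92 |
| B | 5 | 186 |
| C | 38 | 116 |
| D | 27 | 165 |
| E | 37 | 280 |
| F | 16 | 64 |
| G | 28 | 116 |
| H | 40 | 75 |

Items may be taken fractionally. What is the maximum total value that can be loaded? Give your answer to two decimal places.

893.42

Greedy by value/weight ratio, highest first.
Order: B (186/5=37.20) > E (280/37=7.57) > D (165/27=6.11) > G (116/28=4.14) > F (64/16=4.00) > C (116/38=3.05) > A (92/31=2.97) > H (75/40=1.88)
Fill: take B (5 @ 186) → take E (37 @ 280) → take D (27 @ 165) → take G (28 @ 116) → take F (16 @ 64) → take 27/38 of C → 82.42; 140/140 used.
Total value = 893.42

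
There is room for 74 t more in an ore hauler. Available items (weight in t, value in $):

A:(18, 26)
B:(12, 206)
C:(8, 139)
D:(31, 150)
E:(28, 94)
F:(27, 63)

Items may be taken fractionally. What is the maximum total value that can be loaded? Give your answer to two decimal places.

572.21

Sort by value per unit weight and fill in that order.
Ratios (sorted): C 17.38, B 17.17, D 4.84, E 3.36, F 2.33, A 1.44
take C (8 @ 139); take B (12 @ 206); take D (31 @ 150); take 23/28 of E → 77.21. Capacity used 74/74.
Total value = 572.21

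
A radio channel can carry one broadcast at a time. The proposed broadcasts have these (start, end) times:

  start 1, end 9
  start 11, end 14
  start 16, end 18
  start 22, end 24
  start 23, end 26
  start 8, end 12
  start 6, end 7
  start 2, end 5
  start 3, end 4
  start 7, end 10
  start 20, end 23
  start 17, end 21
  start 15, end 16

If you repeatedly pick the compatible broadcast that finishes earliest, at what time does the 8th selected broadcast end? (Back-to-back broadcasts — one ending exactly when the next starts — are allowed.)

Order by finish time; keep every interval that doesn't clash with the previous kept one.
By end time: (3,4), (2,5), (6,7), (1,9), (7,10), (8,12), (11,14), (15,16), (16,18), (17,21), (20,23), (22,24), (23,26).
Pick (3,4); next start ≥ 4 → (6,7); next start ≥ 7 → (7,10); next start ≥ 10 → (11,14); next start ≥ 14 → (15,16); next start ≥ 16 → (16,18); next start ≥ 18 → (20,23); next start ≥ 23 → (23,26).
Selected: (3,4) (6,7) (7,10) (11,14) (15,16) (16,18) (20,23) (23,26)

26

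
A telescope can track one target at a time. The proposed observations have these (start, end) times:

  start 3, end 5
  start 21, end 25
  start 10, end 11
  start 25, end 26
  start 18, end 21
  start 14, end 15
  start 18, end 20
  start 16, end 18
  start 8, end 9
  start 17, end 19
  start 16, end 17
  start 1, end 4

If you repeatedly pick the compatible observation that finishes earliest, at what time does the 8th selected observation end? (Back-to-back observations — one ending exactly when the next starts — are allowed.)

Greedy by earliest finish: after sorting by end time, pick each interval compatible with the last pick.
Sorted by end: (1,4)  (3,5)  (8,9)  (10,11)  (14,15)  (16,17)  (16,18)  (17,19)  (18,20)  (18,21)  (21,25)  (25,26)
take (1,4); skip (3,5); take (8,9); take (10,11); take (14,15); take (16,17); take (17,19); take (21,25); take (25,26).
Selected: (1,4) (8,9) (10,11) (14,15) (16,17) (17,19) (21,25) (25,26)

26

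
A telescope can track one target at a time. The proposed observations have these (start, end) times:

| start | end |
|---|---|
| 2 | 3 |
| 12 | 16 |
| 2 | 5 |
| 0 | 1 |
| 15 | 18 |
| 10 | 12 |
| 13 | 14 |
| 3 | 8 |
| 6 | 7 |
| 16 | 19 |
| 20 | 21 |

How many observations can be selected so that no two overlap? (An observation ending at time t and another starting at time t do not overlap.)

7

Order by finish time; keep every interval that doesn't clash with the previous kept one.
Sorted by end: (0,1)  (2,3)  (2,5)  (6,7)  (3,8)  (10,12)  (13,14)  (12,16)  (15,18)  (16,19)  (20,21)
take (0,1); take (2,3); skip (2,5); take (6,7); skip (3,8); take (10,12); take (13,14); skip (12,16); take (15,18); take (20,21).
Selected 7 observations.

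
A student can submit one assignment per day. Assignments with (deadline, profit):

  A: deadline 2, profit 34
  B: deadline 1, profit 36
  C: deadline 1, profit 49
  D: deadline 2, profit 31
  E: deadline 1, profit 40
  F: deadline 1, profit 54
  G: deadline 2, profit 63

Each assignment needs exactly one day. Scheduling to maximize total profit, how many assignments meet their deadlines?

2

By profit: G(d2,63), F(d1,54), C(d1,49), E(d1,40), B(d1,36), A(d2,34), D(d2,31)
G→slot 2; F→slot 1; C skipped; E skipped; B skipped; A skipped; D skipped.
2 of 7 scheduled.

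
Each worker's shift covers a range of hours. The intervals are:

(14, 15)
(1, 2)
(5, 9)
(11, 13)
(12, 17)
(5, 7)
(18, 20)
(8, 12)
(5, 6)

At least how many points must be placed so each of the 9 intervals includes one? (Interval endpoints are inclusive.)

Process intervals by earliest right end; each time one isn't hit yet, stab at its right endpoint.
Sorted: [1,2] [5,6] [5,7] [5,9] [8,12] [11,13] [14,15] [12,17] [18,20]
{[1,2]} hit by 2; {[5,6],[5,7],[5,9]} hit by 6; {[8,12],[11,13]} hit by 12; {[14,15],[12,17]} hit by 15; {[18,20]} hit by 20.
Points: 2, 6, 12, 15, 20 (5 total).

5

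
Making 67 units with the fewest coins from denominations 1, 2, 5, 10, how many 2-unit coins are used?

Greedy: take as many of the largest coin as possible, then repeat with the remainder.
67 = 6×10 + 1×5 + 1×2
Count of 2: 1

1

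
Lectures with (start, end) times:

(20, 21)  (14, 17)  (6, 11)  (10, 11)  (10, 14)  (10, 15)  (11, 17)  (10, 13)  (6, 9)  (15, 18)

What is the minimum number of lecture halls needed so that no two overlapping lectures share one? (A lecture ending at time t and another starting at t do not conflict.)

5

Count concurrent intervals with a sweep; the peak is the room count.
Events (time:±→running): 6:+→1 6:+→2 9:-→1 10:+→2 10:+→3 10:+→4 10:+→5 … peak 5.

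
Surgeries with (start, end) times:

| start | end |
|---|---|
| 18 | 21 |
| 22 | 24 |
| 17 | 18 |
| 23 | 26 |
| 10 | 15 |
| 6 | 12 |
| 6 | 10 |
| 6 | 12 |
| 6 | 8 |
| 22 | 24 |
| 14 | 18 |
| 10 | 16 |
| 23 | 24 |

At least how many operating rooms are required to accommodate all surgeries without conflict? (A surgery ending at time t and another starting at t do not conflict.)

4

The answer is the maximum number of intervals overlapping at any instant.
Events (time:±→running): 6:+→1 6:+→2 6:+→3 6:+→4 … peak 4.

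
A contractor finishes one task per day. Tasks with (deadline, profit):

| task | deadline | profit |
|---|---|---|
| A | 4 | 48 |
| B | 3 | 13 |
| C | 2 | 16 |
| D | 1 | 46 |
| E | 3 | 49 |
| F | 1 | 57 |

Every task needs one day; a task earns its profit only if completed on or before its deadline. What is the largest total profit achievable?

170

Take jobs in profit order; each goes to the latest open slot no later than its deadline.
By profit: F(d1,57), E(d3,49), A(d4,48), D(d1,46), C(d2,16), B(d3,13)
F→slot 1; E→slot 3; A→slot 4; D skipped; C→slot 2; B skipped.
Profit = 57 + 16 + 49 + 48 = 170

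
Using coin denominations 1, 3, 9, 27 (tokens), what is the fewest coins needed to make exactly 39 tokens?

3

Greedy: take as many of the largest coin as possible, then repeat with the remainder.
39 − 1×27→12 − 1×9→3 − 1×3→0
Total coins = 1 + 1 + 1 = 3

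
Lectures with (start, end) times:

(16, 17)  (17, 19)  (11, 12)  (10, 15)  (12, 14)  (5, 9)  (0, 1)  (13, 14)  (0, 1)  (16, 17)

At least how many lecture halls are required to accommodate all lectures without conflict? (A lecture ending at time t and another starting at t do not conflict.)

The answer is the maximum number of intervals overlapping at any instant.
starts: [0, 0, 5, 10, 11, 12, 13, 16, 16, 17]
ends:   [1, 1, 9, 12, 14, 14, 15, 17, 17, 19]
s0→1 s0→2 e1→1 e1→0 s5→1 e9→0 s10→1 s11→2 e12→1 s12→2 s13→3  — peak 3.

3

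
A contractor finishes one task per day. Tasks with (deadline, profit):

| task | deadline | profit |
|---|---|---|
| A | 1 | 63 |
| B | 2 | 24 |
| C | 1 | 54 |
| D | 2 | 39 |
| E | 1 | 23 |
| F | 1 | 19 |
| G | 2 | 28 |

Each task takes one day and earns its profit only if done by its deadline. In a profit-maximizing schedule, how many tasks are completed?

Profit order: A=63 C=54 D=39 G=28 B=24 E=23 F=19
Assign: A→slot 1, C skipped, D→slot 2, G skipped, B skipped, E skipped, F skipped.
Slots: [1:A] [2:D]
2 of 7 scheduled.

2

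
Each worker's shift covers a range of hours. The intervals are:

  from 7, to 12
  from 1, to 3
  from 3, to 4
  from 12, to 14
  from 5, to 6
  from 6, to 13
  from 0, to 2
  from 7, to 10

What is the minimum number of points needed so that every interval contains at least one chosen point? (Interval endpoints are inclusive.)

Sort by right endpoint; whenever an interval is uncovered, place a point at its right end.
Sorted: [0,2] [1,3] [3,4] [5,6] [7,10] [7,12] [6,13] [12,14]
{[0,2],[1,3]} hit by 2; {[3,4]} hit by 4; {[5,6]} hit by 6; {[7,10],[7,12],[6,13]} hit by 10; {[12,14]} hit by 14.
Points: 2, 4, 6, 10, 14 (5 total).

5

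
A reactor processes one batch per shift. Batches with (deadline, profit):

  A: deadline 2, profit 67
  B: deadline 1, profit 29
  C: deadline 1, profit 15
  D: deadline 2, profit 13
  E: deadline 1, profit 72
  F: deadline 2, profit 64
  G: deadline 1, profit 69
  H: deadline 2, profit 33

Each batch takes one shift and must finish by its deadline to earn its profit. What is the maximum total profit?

Sort by profit descending; place each in the latest free slot ≤ its deadline.
Profit order: E=72 G=69 A=67 F=64 H=33 B=29 C=15 D=13
Assign: E→slot 1, G skipped, A→slot 2, F skipped, H skipped, B skipped, C skipped, D skipped.
Slots: [1:E] [2:A]
Profit = 72 + 67 = 139

139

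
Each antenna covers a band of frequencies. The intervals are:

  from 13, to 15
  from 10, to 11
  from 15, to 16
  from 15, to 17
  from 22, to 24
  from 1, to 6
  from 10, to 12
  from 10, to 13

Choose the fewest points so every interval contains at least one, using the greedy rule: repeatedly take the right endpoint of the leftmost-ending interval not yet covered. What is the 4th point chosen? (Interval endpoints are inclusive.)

By right end: [1,6]  [10,11]  [10,12]  [10,13]  [13,15]  [15,16]  [15,17]  [22,24]
[1,6] uncovered → point at 6; [10,11] uncovered → point at 11; [13,15] uncovered → point at 15; [22,24] uncovered → point at 24.
Points: 6, 11, 15, 24 (4 total).

24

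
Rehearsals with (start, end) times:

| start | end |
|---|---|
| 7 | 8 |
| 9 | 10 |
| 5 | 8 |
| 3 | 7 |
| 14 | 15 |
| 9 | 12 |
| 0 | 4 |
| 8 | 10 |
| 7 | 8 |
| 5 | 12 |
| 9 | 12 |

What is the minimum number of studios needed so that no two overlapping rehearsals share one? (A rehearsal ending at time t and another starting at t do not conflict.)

The answer is the maximum number of intervals overlapping at any instant.
starts: [0, 3, 5, 5, 7, 7, 8, 9, 9, 9, 14]
ends:   [4, 7, 8, 8, 8, 10, 10, 12, 12, 12, 15]
s0→1 s3→2 e4→1 s5→2 s5→3 e7→2 s7→3 s7→4 e8→3 e8→2 e8→1 s8→2 s9→3 s9→4 s9→5  — peak 5.

5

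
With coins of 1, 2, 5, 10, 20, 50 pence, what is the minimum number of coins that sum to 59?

Greedy: take as many of the largest coin as possible, then repeat with the remainder.
59 = 1×50 + 1×5 + 2×2
Total coins = 1 + 1 + 2 = 4

4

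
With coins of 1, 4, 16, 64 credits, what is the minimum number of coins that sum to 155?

Use the largest denomination that fits, subtract, and repeat.
155 = 2×64 + 1×16 + 2×4 + 3×1
Total coins = 2 + 1 + 2 + 3 = 8

8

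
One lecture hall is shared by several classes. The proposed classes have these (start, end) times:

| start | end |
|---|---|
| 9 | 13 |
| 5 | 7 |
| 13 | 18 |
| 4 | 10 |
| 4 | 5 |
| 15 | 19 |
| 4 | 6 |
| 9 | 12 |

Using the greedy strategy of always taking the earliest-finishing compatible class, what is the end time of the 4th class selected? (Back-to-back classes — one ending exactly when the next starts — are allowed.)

By end time: (4,5), (4,6), (5,7), (4,10), (9,12), (9,13), (13,18), (15,19).
Pick (4,5); next start ≥ 5 → (5,7); next start ≥ 7 → (9,12); next start ≥ 12 → (13,18).
Selected: (4,5) (5,7) (9,12) (13,18)

18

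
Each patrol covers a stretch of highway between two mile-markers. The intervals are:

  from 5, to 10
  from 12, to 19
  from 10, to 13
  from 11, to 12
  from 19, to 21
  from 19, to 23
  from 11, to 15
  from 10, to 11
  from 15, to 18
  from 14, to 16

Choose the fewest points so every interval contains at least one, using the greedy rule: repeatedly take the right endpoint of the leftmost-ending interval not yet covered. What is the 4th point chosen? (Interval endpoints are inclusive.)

21

Sort by right endpoint; whenever an interval is uncovered, place a point at its right end.
Sorted: [5,10] [10,11] [11,12] [10,13] [11,15] [14,16] [15,18] [12,19] [19,21] [19,23]
{[5,10],[10,11]} hit by 10; {[11,12],[10,13],[11,15]} hit by 12; {[14,16],[15,18],[12,19]} hit by 16; {[19,21],[19,23]} hit by 21.
Points: 10, 12, 16, 21 (4 total).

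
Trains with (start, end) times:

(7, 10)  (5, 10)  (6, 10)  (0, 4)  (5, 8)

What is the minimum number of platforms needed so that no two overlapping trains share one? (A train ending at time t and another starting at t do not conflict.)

starts: [0, 5, 5, 6, 7]
ends:   [4, 8, 10, 10, 10]
s0→1 e4→0 s5→1 s5→2 s6→3 s7→4  — peak 4.

4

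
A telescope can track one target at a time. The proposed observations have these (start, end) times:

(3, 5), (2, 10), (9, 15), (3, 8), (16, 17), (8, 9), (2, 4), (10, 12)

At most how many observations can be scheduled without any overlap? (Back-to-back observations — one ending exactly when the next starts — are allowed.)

4

Order by finish time; keep every interval that doesn't clash with the previous kept one.
Sorted by end: (2,4)  (3,5)  (3,8)  (8,9)  (2,10)  (10,12)  (9,15)  (16,17)
take (2,4); skip (3,5); skip (3,8); take (8,9); take (10,12); skip (9,15); take (16,17).
Selected 4 observations.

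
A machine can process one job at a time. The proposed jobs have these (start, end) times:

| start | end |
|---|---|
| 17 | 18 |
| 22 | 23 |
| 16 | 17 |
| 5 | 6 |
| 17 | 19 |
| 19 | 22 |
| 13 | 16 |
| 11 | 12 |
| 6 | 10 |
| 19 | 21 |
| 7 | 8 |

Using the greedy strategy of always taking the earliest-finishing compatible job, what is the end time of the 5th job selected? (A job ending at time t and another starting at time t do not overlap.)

17

Order by finish time; keep every interval that doesn't clash with the previous kept one.
By end time: (5,6), (7,8), (6,10), (11,12), (13,16), (16,17), (17,18), (17,19), (19,21), (19,22), (22,23).
Pick (5,6); next start ≥ 6 → (7,8); next start ≥ 8 → (11,12); next start ≥ 12 → (13,16); next start ≥ 16 → (16,17); next start ≥ 17 → (17,18); next start ≥ 18 → (19,21); next start ≥ 21 → (22,23).
Selected: (5,6) (7,8) (11,12) (13,16) (16,17) (17,18) (19,21) (22,23)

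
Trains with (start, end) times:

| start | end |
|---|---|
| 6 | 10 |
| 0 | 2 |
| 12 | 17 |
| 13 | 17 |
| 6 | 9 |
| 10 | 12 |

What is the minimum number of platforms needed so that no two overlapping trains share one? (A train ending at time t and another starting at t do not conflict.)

starts: [0, 6, 6, 10, 12, 13]
ends:   [2, 9, 10, 12, 17, 17]
s0→1 e2→0 s6→1 s6→2  — peak 2.

2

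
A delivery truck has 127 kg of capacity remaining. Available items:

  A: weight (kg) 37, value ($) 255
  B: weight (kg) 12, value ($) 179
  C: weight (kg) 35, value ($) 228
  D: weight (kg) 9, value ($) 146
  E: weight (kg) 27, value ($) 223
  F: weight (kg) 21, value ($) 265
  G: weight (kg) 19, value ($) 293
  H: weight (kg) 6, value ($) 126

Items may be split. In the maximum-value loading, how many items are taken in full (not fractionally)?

6

Ratios (sorted): H 21.00, D 16.22, G 15.42, B 14.92, F 12.62, E 8.26, A 6.89, C 6.51
take H (6 @ 126); take D (9 @ 146); take G (19 @ 293); take B (12 @ 179); take F (21 @ 265); take E (27 @ 223); take 33/37 of A → 227.43. Capacity used 127/127.
6 item(s) taken whole; one partial (take 33/37 of A).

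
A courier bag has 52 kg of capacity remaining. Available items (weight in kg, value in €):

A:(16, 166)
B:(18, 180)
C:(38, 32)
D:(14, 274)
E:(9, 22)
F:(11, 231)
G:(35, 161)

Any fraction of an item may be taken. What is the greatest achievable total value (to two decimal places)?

Sort by value per unit weight and fill in that order.
Order: F (231/11=21.00) > D (274/14=19.57) > A (166/16=10.38) > B (180/18=10.00) > G (161/35=4.60) > E (22/9=2.44) > C (32/38=0.84)
Fill: take F (11 @ 231) → take D (14 @ 274) → take A (16 @ 166) → take 11/18 of B → 110.00; 52/52 used.
Total value = 781.00

781.00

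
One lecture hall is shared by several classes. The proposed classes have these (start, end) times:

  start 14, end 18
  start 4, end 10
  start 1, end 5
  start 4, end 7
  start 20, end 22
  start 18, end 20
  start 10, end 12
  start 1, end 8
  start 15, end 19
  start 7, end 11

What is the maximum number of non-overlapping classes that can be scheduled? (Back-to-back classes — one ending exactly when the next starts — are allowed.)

Order by finish time; keep every interval that doesn't clash with the previous kept one.
Sorted by end: (1,5)  (4,7)  (1,8)  (4,10)  (7,11)  (10,12)  (14,18)  (15,19)  (18,20)  (20,22)
take (1,5); skip (4,7); take (7,11); take (14,18); skip (15,19); take (18,20); take (20,22).
Selected 5 classes.

5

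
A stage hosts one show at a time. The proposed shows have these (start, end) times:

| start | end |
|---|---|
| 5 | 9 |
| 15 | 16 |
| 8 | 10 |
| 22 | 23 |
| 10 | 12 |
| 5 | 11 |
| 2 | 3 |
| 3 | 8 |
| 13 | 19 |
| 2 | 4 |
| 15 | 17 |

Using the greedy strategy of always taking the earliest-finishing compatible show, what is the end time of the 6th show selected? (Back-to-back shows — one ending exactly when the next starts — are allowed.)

23

Sorted by end: (2,3)  (2,4)  (3,8)  (5,9)  (8,10)  (5,11)  (10,12)  (15,16)  (15,17)  (13,19)  (22,23)
take (2,3); take (3,8); take (8,10); take (10,12); take (15,16); skip (15,17); take (22,23).
Selected: (2,3) (3,8) (8,10) (10,12) (15,16) (22,23)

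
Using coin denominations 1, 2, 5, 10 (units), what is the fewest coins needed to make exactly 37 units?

5

37 − 3×10→7 − 1×5→2 − 1×2→0
Total coins = 3 + 1 + 1 = 5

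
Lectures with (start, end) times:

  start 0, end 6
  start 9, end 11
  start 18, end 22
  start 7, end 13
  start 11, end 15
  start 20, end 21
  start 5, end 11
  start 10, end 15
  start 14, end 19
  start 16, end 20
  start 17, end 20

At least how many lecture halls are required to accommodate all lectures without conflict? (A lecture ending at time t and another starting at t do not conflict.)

starts: [0, 5, 7, 9, 10, 11, 14, 16, 17, 18, 20]
ends:   [6, 11, 11, 13, 15, 15, 19, 20, 20, 21, 22]
s0→1 s5→2 e6→1 s7→2 s9→3 s10→4  — peak 4.

4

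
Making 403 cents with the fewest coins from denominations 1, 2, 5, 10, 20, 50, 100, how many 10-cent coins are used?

Use the largest denomination that fits, subtract, and repeat.
403 − 4×100→3 − 1×2→1 − 1×1→0
Count of 10: 0

0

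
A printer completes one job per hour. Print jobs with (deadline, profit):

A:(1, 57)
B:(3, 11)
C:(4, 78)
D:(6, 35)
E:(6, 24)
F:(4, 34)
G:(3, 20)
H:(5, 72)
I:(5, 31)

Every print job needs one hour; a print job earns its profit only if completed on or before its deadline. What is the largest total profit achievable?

Take jobs in profit order; each goes to the latest open slot no later than its deadline.
By profit: C(d4,78), H(d5,72), A(d1,57), D(d6,35), F(d4,34), I(d5,31), E(d6,24), G(d3,20), B(d3,11)
C→slot 4; H→slot 5; A→slot 1; D→slot 6; F→slot 3; I→slot 2; E skipped; G skipped; B skipped.
Profit = 57 + 31 + 34 + 78 + 72 + 35 = 307

307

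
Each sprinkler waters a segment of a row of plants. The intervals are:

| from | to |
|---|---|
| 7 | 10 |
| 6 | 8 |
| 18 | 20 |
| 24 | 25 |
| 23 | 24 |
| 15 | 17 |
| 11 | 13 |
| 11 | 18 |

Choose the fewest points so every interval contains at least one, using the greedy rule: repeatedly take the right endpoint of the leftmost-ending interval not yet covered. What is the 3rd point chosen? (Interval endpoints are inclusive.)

17

Process intervals by earliest right end; each time one isn't hit yet, stab at its right endpoint.
Sorted: [6,8] [7,10] [11,13] [15,17] [11,18] [18,20] [23,24] [24,25]
{[6,8],[7,10]} hit by 8; {[11,13]} hit by 13; {[15,17],[11,18]} hit by 17; {[18,20]} hit by 20; {[23,24],[24,25]} hit by 24.
Points: 8, 13, 17, 20, 24 (5 total).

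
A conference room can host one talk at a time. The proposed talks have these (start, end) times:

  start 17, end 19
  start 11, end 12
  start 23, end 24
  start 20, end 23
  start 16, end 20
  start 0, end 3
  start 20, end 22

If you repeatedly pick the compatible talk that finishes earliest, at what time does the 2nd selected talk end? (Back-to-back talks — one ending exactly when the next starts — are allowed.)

12

By end time: (0,3), (11,12), (17,19), (16,20), (20,22), (20,23), (23,24).
Pick (0,3); next start ≥ 3 → (11,12); next start ≥ 12 → (17,19); next start ≥ 19 → (20,22); next start ≥ 22 → (23,24).
Selected: (0,3) (11,12) (17,19) (20,22) (23,24)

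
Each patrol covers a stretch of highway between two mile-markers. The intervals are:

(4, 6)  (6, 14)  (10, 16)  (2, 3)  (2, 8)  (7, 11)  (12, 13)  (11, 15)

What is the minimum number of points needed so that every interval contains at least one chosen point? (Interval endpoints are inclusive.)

Sorted: [2,3] [4,6] [2,8] [7,11] [12,13] [6,14] [11,15] [10,16]
{[2,3]} hit by 3; {[4,6],[2,8]} hit by 6; {[7,11]} hit by 11; {[12,13],[6,14],[11,15],[10,16]} hit by 13.
Points: 3, 6, 11, 13 (4 total).

4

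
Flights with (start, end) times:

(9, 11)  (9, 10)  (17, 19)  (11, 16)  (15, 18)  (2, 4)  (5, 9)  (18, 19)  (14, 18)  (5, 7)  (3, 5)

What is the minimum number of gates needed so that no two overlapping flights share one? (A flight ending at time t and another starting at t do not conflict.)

3

starts: [2, 3, 5, 5, 9, 9, 11, 14, 15, 17, 18]
ends:   [4, 5, 7, 9, 10, 11, 16, 18, 18, 19, 19]
s2→1 s3→2 e4→1 e5→0 s5→1 s5→2 e7→1 e9→0 s9→1 s9→2 e10→1 e11→0 s11→1 s14→2 s15→3  — peak 3.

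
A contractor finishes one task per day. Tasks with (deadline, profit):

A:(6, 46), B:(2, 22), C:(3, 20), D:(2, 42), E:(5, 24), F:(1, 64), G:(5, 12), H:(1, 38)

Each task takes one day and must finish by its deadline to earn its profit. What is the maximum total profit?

By profit: F(d1,64), A(d6,46), D(d2,42), H(d1,38), E(d5,24), B(d2,22), C(d3,20), G(d5,12)
F→slot 1; A→slot 6; D→slot 2; H skipped; E→slot 5; B skipped; C→slot 3; G→slot 4.
Profit = 64 + 42 + 20 + 12 + 24 + 46 = 208

208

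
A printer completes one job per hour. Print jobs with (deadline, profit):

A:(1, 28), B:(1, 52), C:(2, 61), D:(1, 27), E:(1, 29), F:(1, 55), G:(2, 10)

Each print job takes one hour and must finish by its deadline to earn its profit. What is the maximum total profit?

116

Sort by profit descending; place each in the latest free slot ≤ its deadline.
Profit order: C=61 F=55 B=52 E=29 A=28 D=27 G=10
Assign: C→slot 2, F→slot 1, B skipped, E skipped, A skipped, D skipped, G skipped.
Slots: [1:F] [2:C]
Profit = 55 + 61 = 116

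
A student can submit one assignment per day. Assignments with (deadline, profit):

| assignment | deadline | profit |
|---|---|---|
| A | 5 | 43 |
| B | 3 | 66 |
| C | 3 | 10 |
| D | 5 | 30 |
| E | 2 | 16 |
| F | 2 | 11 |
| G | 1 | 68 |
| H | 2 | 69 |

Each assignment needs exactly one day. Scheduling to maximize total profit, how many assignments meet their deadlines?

5

Sort by profit descending; place each in the latest free slot ≤ its deadline.
Profit order: H=69 G=68 B=66 A=43 D=30 E=16 F=11 C=10
Assign: H→slot 2, G→slot 1, B→slot 3, A→slot 5, D→slot 4, E skipped, F skipped, C skipped.
Slots: [1:G] [2:H] [3:B] [4:D] [5:A]
5 of 8 scheduled.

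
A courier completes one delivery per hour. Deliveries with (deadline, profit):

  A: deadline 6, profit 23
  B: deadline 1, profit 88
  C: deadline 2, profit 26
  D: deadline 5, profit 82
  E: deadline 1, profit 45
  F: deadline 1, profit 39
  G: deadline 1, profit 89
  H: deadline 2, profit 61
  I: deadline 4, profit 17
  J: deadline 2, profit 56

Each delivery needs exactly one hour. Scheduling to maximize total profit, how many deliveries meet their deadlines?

5

Take jobs in profit order; each goes to the latest open slot no later than its deadline.
By profit: G(d1,89), B(d1,88), D(d5,82), H(d2,61), J(d2,56), E(d1,45), F(d1,39), C(d2,26), A(d6,23), I(d4,17)
G→slot 1; B skipped; D→slot 5; H→slot 2; J skipped; E skipped; F skipped; C skipped; A→slot 6; I→slot 4.
5 of 10 scheduled.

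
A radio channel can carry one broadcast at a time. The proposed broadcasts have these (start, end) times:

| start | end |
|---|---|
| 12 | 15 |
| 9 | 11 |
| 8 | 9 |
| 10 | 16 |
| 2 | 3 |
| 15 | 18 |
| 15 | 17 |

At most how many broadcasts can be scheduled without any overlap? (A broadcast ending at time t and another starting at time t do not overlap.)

Order by finish time; keep every interval that doesn't clash with the previous kept one.
By end time: (2,3), (8,9), (9,11), (12,15), (10,16), (15,17), (15,18).
Pick (2,3); next start ≥ 3 → (8,9); next start ≥ 9 → (9,11); next start ≥ 11 → (12,15); next start ≥ 15 → (15,17).
Selected 5 broadcasts.

5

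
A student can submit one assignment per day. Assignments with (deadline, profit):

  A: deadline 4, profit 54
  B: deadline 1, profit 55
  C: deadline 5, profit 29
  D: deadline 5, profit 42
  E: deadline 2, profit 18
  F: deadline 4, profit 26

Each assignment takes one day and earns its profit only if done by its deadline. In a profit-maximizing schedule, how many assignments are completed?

5

Sort by profit descending; place each in the latest free slot ≤ its deadline.
By profit: B(d1,55), A(d4,54), D(d5,42), C(d5,29), F(d4,26), E(d2,18)
B→slot 1; A→slot 4; D→slot 5; C→slot 3; F→slot 2; E skipped.
5 of 6 scheduled.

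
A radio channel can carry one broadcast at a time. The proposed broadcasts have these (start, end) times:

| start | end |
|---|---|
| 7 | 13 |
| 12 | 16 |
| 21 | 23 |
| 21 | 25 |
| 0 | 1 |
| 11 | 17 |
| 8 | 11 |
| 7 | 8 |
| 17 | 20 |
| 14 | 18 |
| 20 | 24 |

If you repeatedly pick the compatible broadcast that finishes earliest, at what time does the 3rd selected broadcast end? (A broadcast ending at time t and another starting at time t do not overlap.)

By end time: (0,1), (7,8), (8,11), (7,13), (12,16), (11,17), (14,18), (17,20), (21,23), (20,24), (21,25).
Pick (0,1); next start ≥ 1 → (7,8); next start ≥ 8 → (8,11); next start ≥ 11 → (12,16); next start ≥ 16 → (17,20); next start ≥ 20 → (21,23).
Selected: (0,1) (7,8) (8,11) (12,16) (17,20) (21,23)

11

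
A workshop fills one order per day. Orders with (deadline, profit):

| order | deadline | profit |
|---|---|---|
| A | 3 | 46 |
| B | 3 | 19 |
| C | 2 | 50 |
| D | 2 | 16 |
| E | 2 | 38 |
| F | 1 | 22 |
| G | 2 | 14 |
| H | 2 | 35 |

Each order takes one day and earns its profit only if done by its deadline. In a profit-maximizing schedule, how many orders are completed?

3

Take jobs in profit order; each goes to the latest open slot no later than its deadline.
By profit: C(d2,50), A(d3,46), E(d2,38), H(d2,35), F(d1,22), B(d3,19), D(d2,16), G(d2,14)
C→slot 2; A→slot 3; E→slot 1; H skipped; F skipped; B skipped; D skipped; G skipped.
3 of 8 scheduled.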